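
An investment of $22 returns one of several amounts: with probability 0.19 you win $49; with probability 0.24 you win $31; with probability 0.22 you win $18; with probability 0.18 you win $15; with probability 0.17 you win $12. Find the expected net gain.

E[payout] = 49·0.19 + 31·0.24 + 18·0.22 + 15·0.18 + 12·0.17
 = 9.31 + 7.44 + 3.96 + 2.7 + 2.04
 = 25.45
Net = 25.45 - 22 = 3.45

3.45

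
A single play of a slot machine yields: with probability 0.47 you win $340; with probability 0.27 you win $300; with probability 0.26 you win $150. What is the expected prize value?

E[payout] = 340·0.47 + 300·0.27 + 150·0.26
 = 159.8 + 81 + 39
 = 279.8

279.8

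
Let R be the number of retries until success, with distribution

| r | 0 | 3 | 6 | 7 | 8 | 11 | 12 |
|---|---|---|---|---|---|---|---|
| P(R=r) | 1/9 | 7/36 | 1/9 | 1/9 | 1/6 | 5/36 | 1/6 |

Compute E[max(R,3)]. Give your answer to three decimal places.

7.222

E[max(R,3)] = Σ max(r,3)·P(R=r)
 = 3·1/9 + 3·7/36 + 6·1/9 + 7·1/9 + 8·1/6 + 11·5/36 + 12·1/6
 = 1/3 + 7/12 + 2/3 + 7/9 + 4/3 + 55/36 + 2
 = 65/9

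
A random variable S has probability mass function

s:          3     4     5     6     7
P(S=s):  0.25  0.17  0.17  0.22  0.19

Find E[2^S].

48.56

E[2^S] = Σ 2^s·P(S=s)
 = 8·0.25 + 16·0.17 + 32·0.17 + 64·0.22 + 128·0.19
 = 2 + 2.72 + 5.44 + 14.08 + 24.32
 = 48.56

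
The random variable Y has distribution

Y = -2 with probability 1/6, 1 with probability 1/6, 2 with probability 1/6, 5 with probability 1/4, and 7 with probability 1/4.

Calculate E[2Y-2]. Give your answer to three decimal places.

4.333

E[2Y-2] = Σ (2y-2)·P(Y=y)
 = (-6)·1/6 + 0·1/6 + 2·1/6 + 8·1/4 + 12·1/4
 = (-1) + 0 + 1/3 + 2 + 3
 = 13/3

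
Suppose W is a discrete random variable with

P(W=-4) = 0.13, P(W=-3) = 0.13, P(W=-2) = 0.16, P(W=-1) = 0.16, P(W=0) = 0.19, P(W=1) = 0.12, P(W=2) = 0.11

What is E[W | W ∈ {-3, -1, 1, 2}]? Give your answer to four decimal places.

P(W ∈ {-3, -1, 1, 2}) = 0.13 + 0.16 + 0.12 + 0.11 = 0.52.
E[W | W ∈ {-3, -1, 1, 2}] = [(-3)·0.13 + (-1)·0.16 + 1·0.12 + 2·0.11] / 0.52
 = -0.21 / 0.52
 = -21/52

-0.4038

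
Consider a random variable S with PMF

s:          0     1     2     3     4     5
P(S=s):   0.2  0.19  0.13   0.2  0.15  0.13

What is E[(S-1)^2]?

E[(S-1)^2] = Σ (s-1)^2·P(S=s)
 = 1·0.2 + 0·0.19 + 1·0.13 + 4·0.2 + 9·0.15 + 16·0.13
 = 0.2 + 0 + 0.13 + 0.8 + 1.35 + 2.08
 = 4.56

4.56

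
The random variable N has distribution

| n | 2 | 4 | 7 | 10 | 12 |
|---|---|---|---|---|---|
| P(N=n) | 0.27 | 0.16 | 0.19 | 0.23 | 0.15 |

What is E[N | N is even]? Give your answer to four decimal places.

6.5185

P(N is even) = 0.27 + 0.16 + 0.23 + 0.15 = 0.81.
E[N | N is even] = [2·0.27 + 4·0.16 + 10·0.23 + 12·0.15] / 0.81
 = 5.28 / 0.81
 = 176/27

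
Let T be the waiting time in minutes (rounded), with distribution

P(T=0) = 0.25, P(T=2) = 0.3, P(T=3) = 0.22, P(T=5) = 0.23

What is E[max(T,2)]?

E[max(T,2)] = Σ max(t,2)·P(T=t)
 = 2·0.25 + 2·0.3 + 3·0.22 + 5·0.23
 = 0.5 + 0.6 + 0.66 + 1.15
 = 2.91

2.91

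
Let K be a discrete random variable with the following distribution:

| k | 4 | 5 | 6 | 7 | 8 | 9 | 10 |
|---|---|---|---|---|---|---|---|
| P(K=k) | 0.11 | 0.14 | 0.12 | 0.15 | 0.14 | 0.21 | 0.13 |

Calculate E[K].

E[K] = Σ k·P(K=k)
 = 4·0.11 + 5·0.14 + 6·0.12 + 7·0.15 + 8·0.14 + 9·0.21 + 10·0.13
 = 0.44 + 0.7 + 0.72 + 1.05 + 1.12 + 1.89 + 1.3
 = 7.22

7.22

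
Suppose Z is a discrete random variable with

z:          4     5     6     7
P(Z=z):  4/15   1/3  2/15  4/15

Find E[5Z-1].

E[5Z-1] = Σ (5z-1)·P(Z=z)
 = 19·4/15 + 24·1/3 + 29·2/15 + 34·4/15
 = 76/15 + 8 + 58/15 + 136/15
 = 26

26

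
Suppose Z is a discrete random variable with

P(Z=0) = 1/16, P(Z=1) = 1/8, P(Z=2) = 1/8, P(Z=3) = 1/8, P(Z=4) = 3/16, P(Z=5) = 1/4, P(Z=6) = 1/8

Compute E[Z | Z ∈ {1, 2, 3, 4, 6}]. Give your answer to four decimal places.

P(Z ∈ {1, 2, 3, 4, 6}) = 1/8 + 1/8 + 1/8 + 3/16 + 1/8 = 11/16.
E[Z | Z ∈ {1, 2, 3, 4, 6}] = [1·1/8 + 2·1/8 + 3·1/8 + 4·3/16 + 6·1/8] / (11/16)
 = 9/4 / (11/16)
 = 36/11

3.2727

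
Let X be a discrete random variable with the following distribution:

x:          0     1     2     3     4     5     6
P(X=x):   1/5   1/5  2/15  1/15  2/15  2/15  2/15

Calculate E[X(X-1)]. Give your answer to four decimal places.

E[X(X-1)] = Σ x(x-1)·P(X=x)
 = 0·1/5 + 0·1/5 + 2·2/15 + 6·1/15 + 12·2/15 + 20·2/15 + 30·2/15
 = 0 + 0 + 4/15 + 2/5 + 8/5 + 8/3 + 4
 = 134/15

8.9333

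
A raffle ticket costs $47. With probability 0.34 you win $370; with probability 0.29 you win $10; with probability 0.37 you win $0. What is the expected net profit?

E[payout] = 370·0.34 + 10·0.29 + 0·0.37
 = 125.8 + 2.9 + 0
 = 128.7
Net = 128.7 - 47 = 81.7

81.7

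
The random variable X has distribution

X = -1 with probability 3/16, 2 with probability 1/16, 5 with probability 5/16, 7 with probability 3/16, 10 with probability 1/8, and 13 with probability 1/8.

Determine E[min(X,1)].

E[min(X,1)] = Σ min(x,1)·P(X=x)
 = (-1)·3/16 + 1·1/16 + 1·5/16 + 1·3/16 + 1·1/8 + 1·1/8
 = (-3/16) + 1/16 + 5/16 + 3/16 + 1/8 + 1/8
 = 5/8

0.625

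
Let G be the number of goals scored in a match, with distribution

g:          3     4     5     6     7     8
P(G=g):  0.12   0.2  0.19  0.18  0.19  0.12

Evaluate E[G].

E[G] = Σ g·P(G=g)
 = 3·0.12 + 4·0.2 + 5·0.19 + 6·0.18 + 7·0.19 + 8·0.12
 = 0.36 + 0.8 + 0.95 + 1.08 + 1.33 + 0.96
 = 5.48

5.48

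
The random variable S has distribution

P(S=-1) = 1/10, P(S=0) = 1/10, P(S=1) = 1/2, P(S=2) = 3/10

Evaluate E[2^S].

2.35

E[2^S] = Σ 2^s·P(S=s)
 = 1/2·1/10 + 1·1/10 + 2·1/2 + 4·3/10
 = 1/20 + 1/10 + 1 + 6/5
 = 47/20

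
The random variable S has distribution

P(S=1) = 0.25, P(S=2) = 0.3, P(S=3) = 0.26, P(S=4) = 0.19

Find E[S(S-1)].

E[S(S-1)] = Σ s(s-1)·P(S=s)
 = 0·0.25 + 2·0.3 + 6·0.26 + 12·0.19
 = 0 + 0.6 + 1.56 + 2.28
 = 4.44

4.44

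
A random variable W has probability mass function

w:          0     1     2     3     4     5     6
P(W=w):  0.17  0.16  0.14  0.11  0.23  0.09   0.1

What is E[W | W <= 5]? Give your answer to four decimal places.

2.3778

P(W <= 5) = 0.17 + 0.16 + 0.14 + 0.11 + 0.23 + 0.09 = 0.9.
E[W | W <= 5] = [0·0.17 + 1·0.16 + 2·0.14 + 3·0.11 + 4·0.23 + 5·0.09] / 0.9
 = 2.14 / 0.9
 = 107/45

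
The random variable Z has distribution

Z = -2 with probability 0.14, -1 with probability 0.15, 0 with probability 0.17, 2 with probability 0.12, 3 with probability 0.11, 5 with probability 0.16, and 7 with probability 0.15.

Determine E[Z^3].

E[Z^3] = Σ z^3·P(Z=z)
 = (-8)·0.14 + (-1)·0.15 + 0·0.17 + 8·0.12 + 27·0.11 + 125·0.16 + 343·0.15
 = (-1.12) + (-0.15) + 0 + 0.96 + 2.97 + 20 + 51.45
 = 74.11

74.11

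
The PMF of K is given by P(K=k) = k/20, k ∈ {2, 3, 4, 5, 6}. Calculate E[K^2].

E[K^2] = Σ k^2·P(K=k)
 = 4·1/10 + 9·3/20 + 16·1/5 + 25·1/4 + 36·3/10
 = 2/5 + 27/20 + 16/5 + 25/4 + 54/5
 = 22

22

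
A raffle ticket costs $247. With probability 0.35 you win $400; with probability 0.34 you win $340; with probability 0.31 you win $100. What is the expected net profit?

E[payout] = 400·0.35 + 340·0.34 + 100·0.31
 = 140 + 115.6 + 31
 = 286.6
Net = 286.6 - 247 = 39.6

39.6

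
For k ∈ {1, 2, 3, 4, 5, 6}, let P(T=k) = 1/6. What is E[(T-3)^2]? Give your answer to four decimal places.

E[(T-3)^2] = Σ (t-3)^2·P(T=t)
 = 4·1/6 + 1·1/6 + 0·1/6 + 1·1/6 + 4·1/6 + 9·1/6
 = 2/3 + 1/6 + 0 + 1/6 + 2/3 + 3/2
 = 19/6

3.1667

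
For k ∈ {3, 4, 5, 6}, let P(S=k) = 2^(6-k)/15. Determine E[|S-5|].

1.4

E[|S-5|] = Σ |s-5|·P(S=s)
 = 2·8/15 + 1·4/15 + 0·2/15 + 1·1/15
 = 16/15 + 4/15 + 0 + 1/15
 = 7/5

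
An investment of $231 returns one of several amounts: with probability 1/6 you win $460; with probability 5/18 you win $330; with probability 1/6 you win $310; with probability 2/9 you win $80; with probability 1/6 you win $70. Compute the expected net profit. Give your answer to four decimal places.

18.4444

E[payout] = 460·1/6 + 330·5/18 + 310·1/6 + 80·2/9 + 70·1/6
 = 230/3 + 275/3 + 155/3 + 160/9 + 35/3
 = 2245/9
Net = 2245/9 - 231 = 166/9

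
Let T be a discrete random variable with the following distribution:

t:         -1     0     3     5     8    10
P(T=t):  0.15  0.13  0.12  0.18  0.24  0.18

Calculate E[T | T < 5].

0.525

P(T < 5) = 0.15 + 0.13 + 0.12 = 0.4.
E[T | T < 5] = [(-1)·0.15 + 0·0.13 + 3·0.12] / 0.4
 = 0.21 / 0.4
 = 21/40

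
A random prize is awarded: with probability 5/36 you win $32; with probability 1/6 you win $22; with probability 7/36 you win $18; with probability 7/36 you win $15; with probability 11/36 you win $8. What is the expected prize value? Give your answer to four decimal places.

16.9722

E[payout] = 32·5/36 + 22·1/6 + 18·7/36 + 15·7/36 + 8·11/36
 = 40/9 + 11/3 + 7/2 + 35/12 + 22/9
 = 611/36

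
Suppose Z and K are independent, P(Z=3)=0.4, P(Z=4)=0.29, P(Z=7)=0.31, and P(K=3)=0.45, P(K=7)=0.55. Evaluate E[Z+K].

9.73

E[Z+K] = Σ_z Σ_k (z+k) · P(Z=z)P(K=k)
 = 6·0.18 + 10·0.22 + 7·0.1305 + 11·0.1595 + 10·0.1395 + 14·0.1705
 = 1.08 + 2.2 + 0.9135 + 1.7545 + 1.395 + 2.387
 = 9.73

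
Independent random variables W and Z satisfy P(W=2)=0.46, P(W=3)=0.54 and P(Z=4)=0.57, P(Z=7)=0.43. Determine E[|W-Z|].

2.75

E[|W-Z|] = Σ_w Σ_z |w-z| · P(W=w)P(Z=z)
 = 2·0.2622 + 5·0.1978 + 1·0.3078 + 4·0.2322
 = 0.5244 + 0.989 + 0.3078 + 0.9288
 = 2.75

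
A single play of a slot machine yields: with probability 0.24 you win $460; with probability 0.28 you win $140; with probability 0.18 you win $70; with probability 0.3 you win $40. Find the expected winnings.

174.2

E[payout] = 460·0.24 + 140·0.28 + 70·0.18 + 40·0.3
 = 110.4 + 39.2 + 12.6 + 12
 = 174.2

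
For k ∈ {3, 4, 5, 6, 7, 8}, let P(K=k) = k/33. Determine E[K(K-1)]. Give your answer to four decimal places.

32.9697

E[K(K-1)] = Σ k(k-1)·P(K=k)
 = 6·1/11 + 12·4/33 + 20·5/33 + 30·2/11 + 42·7/33 + 56·8/33
 = 6/11 + 16/11 + 100/33 + 60/11 + 98/11 + 448/33
 = 1088/33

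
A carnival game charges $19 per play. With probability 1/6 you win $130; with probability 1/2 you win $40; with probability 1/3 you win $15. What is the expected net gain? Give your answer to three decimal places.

E[payout] = 130·1/6 + 40·1/2 + 15·1/3
 = 65/3 + 20 + 5
 = 140/3
Net = 140/3 - 19 = 83/3

27.667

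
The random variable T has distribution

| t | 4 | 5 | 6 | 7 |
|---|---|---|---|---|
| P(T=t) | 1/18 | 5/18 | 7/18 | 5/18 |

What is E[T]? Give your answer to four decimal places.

5.8889

E[T] = Σ t·P(T=t)
 = 4·1/18 + 5·5/18 + 6·7/18 + 7·5/18
 = 2/9 + 25/18 + 7/3 + 35/18
 = 53/9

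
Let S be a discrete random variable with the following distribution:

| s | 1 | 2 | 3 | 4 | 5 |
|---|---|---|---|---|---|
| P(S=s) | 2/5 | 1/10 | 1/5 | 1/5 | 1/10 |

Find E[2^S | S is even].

P(S is even) = 1/10 + 1/5 = 3/10.
E[2^S | S is even] = [4·1/10 + 16·1/5] / (3/10)
 = 18/5 / (3/10)
 = 12

12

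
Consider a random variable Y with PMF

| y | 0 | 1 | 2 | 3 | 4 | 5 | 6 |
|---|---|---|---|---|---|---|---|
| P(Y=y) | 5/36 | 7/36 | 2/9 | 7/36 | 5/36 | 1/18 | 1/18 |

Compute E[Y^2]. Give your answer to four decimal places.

E[Y^2] = Σ y^2·P(Y=y)
 = 0·5/36 + 1·7/36 + 4·2/9 + 9·7/36 + 16·5/36 + 25·1/18 + 36·1/18
 = 0 + 7/36 + 8/9 + 7/4 + 20/9 + 25/18 + 2
 = 76/9

8.4444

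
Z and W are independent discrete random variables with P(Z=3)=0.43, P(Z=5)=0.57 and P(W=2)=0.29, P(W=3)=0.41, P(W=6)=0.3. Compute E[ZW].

14.9454

E[ZW] = Σ_z Σ_w zw · P(Z=z)P(W=w)
 = 6·0.1247 + 9·0.1763 + 18·0.129 + 10·0.1653 + 15·0.2337 + 30·0.171
 = 0.7482 + 1.5867 + 2.322 + 1.653 + 3.5055 + 5.13
 = 14.9454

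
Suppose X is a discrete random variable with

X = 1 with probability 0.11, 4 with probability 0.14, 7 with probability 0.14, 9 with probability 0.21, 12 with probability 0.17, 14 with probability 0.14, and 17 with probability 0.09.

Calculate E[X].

E[X] = Σ x·P(X=x)
 = 1·0.11 + 4·0.14 + 7·0.14 + 9·0.21 + 12·0.17 + 14·0.14 + 17·0.09
 = 0.11 + 0.56 + 0.98 + 1.89 + 2.04 + 1.96 + 1.53
 = 9.07

9.07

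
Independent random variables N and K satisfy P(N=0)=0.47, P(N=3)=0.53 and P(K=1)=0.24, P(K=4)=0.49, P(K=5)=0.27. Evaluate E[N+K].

5.14

E[N+K] = Σ_n Σ_k (n+k) · P(N=n)P(K=k)
 = 1·0.1128 + 4·0.2303 + 5·0.1269 + 4·0.1272 + 7·0.2597 + 8·0.1431
 = 0.1128 + 0.9212 + 0.6345 + 0.5088 + 1.8179 + 1.1448
 = 5.14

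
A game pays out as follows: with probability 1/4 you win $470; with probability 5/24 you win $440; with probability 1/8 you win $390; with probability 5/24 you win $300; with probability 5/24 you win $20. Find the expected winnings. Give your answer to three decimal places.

E[payout] = 470·1/4 + 440·5/24 + 390·1/8 + 300·5/24 + 20·5/24
 = 235/2 + 275/3 + 195/4 + 125/2 + 25/6
 = 3895/12

324.583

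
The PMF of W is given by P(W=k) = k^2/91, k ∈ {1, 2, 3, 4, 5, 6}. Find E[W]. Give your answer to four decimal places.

E[W] = Σ w·P(W=w)
 = 1·1/91 + 2·4/91 + 3·9/91 + 4·16/91 + 5·25/91 + 6·36/91
 = 1/91 + 8/91 + 27/91 + 64/91 + 125/91 + 216/91
 = 63/13

4.8462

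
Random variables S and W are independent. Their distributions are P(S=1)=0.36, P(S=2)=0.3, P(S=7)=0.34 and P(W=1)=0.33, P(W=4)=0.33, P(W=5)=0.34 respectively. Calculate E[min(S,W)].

2

E[min(S,W)] = Σ_s Σ_w min(s,w) · P(S=s)P(W=w)
 = 1·0.1188 + 1·0.1188 + 1·0.1224 + 1·0.099 + 2·0.099 + 2·0.102 + 1·0.1122 + 4·0.1122 + 5·0.1156
 = 0.1188 + 0.1188 + 0.1224 + 0.099 + 0.198 + 0.204 + 0.1122 + 0.4488 + 0.578
 = 2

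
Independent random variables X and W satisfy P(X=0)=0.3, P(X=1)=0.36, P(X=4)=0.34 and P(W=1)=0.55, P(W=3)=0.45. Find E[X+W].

E[X+W] = Σ_x Σ_w (x+w) · P(X=x)P(W=w)
 = 1·0.165 + 3·0.135 + 2·0.198 + 4·0.162 + 5·0.187 + 7·0.153
 = 0.165 + 0.405 + 0.396 + 0.648 + 0.935 + 1.071
 = 3.62

3.62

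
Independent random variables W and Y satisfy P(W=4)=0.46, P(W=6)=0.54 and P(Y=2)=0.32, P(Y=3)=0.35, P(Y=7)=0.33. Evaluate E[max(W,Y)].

E[max(W,Y)] = Σ_w Σ_y max(w,y) · P(W=w)P(Y=y)
 = 4·0.1472 + 4·0.161 + 7·0.1518 + 6·0.1728 + 6·0.189 + 7·0.1782
 = 0.5888 + 0.644 + 1.0626 + 1.0368 + 1.134 + 1.2474
 = 5.7136

5.7136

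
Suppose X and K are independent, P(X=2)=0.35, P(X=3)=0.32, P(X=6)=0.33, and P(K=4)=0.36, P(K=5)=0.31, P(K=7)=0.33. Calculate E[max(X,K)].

E[max(X,K)] = Σ_x Σ_k max(x,k) · P(X=x)P(K=k)
 = 4·0.126 + 5·0.1085 + 7·0.1155 + 4·0.1152 + 5·0.0992 + 7·0.1056 + 6·0.1188 + 6·0.1023 + 7·0.1089
 = 0.504 + 0.5425 + 0.8085 + 0.4608 + 0.496 + 0.7392 + 0.7128 + 0.6138 + 0.7623
 = 5.6399

5.6399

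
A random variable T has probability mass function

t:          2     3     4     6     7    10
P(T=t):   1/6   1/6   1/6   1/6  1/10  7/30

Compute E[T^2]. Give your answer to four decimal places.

39.0667

E[T^2] = Σ t^2·P(T=t)
 = 4·1/6 + 9·1/6 + 16·1/6 + 36·1/6 + 49·1/10 + 100·7/30
 = 2/3 + 3/2 + 8/3 + 6 + 49/10 + 70/3
 = 586/15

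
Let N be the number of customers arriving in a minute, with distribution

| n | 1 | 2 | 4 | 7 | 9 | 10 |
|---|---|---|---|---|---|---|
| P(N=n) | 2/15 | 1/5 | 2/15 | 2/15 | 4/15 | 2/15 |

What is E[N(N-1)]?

38.8

E[N(N-1)] = Σ n(n-1)·P(N=n)
 = 0·2/15 + 2·1/5 + 12·2/15 + 42·2/15 + 72·4/15 + 90·2/15
 = 0 + 2/5 + 8/5 + 28/5 + 96/5 + 12
 = 194/5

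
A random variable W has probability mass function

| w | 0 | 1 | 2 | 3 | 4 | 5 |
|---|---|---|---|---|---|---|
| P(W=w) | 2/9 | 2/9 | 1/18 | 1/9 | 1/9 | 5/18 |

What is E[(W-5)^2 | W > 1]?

P(W > 1) = 1/18 + 1/9 + 1/9 + 5/18 = 5/9.
E[(W-5)^2 | W > 1] = [9·1/18 + 4·1/9 + 1·1/9 + 0·5/18] / (5/9)
 = 19/18 / (5/9)
 = 19/10

1.9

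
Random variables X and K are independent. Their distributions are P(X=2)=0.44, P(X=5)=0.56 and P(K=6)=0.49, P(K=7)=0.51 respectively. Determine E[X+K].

10.19

E[X+K] = Σ_x Σ_k (x+k) · P(X=x)P(K=k)
 = 8·0.2156 + 9·0.2244 + 11·0.2744 + 12·0.2856
 = 1.7248 + 2.0196 + 3.0184 + 3.4272
 = 10.19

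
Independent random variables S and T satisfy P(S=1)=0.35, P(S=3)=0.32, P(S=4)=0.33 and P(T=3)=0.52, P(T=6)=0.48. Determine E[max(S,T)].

E[max(S,T)] = Σ_s Σ_t max(s,t) · P(S=s)P(T=t)
 = 3·0.182 + 6·0.168 + 3·0.1664 + 6·0.1536 + 4·0.1716 + 6·0.1584
 = 0.546 + 1.008 + 0.4992 + 0.9216 + 0.6864 + 0.9504
 = 4.6116

4.6116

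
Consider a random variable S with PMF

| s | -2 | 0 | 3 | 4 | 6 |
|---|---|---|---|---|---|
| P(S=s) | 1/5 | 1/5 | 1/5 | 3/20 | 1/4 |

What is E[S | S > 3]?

P(S > 3) = 3/20 + 1/4 = 2/5.
E[S | S > 3] = [4·3/20 + 6·1/4] / (2/5)
 = 21/10 / (2/5)
 = 21/4

5.25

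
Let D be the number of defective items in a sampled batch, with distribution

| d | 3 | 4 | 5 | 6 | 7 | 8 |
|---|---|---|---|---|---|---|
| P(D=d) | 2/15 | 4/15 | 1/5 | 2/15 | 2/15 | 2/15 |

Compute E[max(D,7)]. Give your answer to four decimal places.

E[max(D,7)] = Σ max(d,7)·P(D=d)
 = 7·2/15 + 7·4/15 + 7·1/5 + 7·2/15 + 7·2/15 + 8·2/15
 = 14/15 + 28/15 + 7/5 + 14/15 + 14/15 + 16/15
 = 107/15

7.1333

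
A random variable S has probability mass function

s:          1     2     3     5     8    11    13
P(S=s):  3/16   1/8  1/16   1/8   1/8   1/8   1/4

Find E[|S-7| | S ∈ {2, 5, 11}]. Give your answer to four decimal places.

P(S ∈ {2, 5, 11}) = 1/8 + 1/8 + 1/8 = 3/8.
E[|S-7| | S ∈ {2, 5, 11}] = [5·1/8 + 2·1/8 + 4·1/8] / (3/8)
 = 11/8 / (3/8)
 = 11/3

3.6667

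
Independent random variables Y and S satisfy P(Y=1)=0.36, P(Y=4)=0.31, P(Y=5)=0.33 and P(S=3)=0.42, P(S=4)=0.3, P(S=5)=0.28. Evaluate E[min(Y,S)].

E[min(Y,S)] = Σ_y Σ_s min(y,s) · P(Y=y)P(S=s)
 = 1·0.1512 + 1·0.108 + 1·0.1008 + 3·0.1302 + 4·0.093 + 4·0.0868 + 3·0.1386 + 4·0.099 + 5·0.0924
 = 0.1512 + 0.108 + 0.1008 + 0.3906 + 0.372 + 0.3472 + 0.4158 + 0.396 + 0.462
 = 2.7436

2.7436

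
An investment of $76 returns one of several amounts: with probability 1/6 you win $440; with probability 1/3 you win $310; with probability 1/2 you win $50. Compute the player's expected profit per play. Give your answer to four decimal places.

125.6667

E[payout] = 440·1/6 + 310·1/3 + 50·1/2
 = 220/3 + 310/3 + 25
 = 605/3
Net = 605/3 - 76 = 377/3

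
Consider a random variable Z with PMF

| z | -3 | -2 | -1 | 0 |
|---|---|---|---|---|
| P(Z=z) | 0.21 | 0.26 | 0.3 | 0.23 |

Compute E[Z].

-1.45

E[Z] = Σ z·P(Z=z)
 = (-3)·0.21 + (-2)·0.26 + (-1)·0.3 + 0·0.23
 = (-0.63) + (-0.52) + (-0.3) + 0
 = -1.45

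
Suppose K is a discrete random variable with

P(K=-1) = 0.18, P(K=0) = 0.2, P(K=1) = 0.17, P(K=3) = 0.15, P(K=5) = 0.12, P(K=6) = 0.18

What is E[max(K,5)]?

E[max(K,5)] = Σ max(k,5)·P(K=k)
 = 5·0.18 + 5·0.2 + 5·0.17 + 5·0.15 + 5·0.12 + 6·0.18
 = 0.9 + 1 + 0.85 + 0.75 + 0.6 + 1.08
 = 5.18

5.18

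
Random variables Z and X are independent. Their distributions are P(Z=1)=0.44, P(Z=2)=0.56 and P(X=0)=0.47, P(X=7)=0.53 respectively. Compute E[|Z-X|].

3.6164

E[|Z-X|] = Σ_z Σ_x |z-x| · P(Z=z)P(X=x)
 = 1·0.2068 + 6·0.2332 + 2·0.2632 + 5·0.2968
 = 0.2068 + 1.3992 + 0.5264 + 1.484
 = 3.6164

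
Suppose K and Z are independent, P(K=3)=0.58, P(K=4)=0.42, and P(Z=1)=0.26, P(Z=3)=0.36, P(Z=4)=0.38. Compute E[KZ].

9.7812

E[KZ] = Σ_k Σ_z kz · P(K=k)P(Z=z)
 = 3·0.1508 + 9·0.2088 + 12·0.2204 + 4·0.1092 + 12·0.1512 + 16·0.1596
 = 0.4524 + 1.8792 + 2.6448 + 0.4368 + 1.8144 + 2.5536
 = 9.7812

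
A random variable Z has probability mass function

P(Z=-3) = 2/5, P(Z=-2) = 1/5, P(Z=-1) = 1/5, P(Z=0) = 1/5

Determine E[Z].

-1.8

E[Z] = Σ z·P(Z=z)
 = (-3)·2/5 + (-2)·1/5 + (-1)·1/5 + 0·1/5
 = (-6/5) + (-2/5) + (-1/5) + 0
 = -9/5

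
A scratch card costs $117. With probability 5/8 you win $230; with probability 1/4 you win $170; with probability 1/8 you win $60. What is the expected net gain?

E[payout] = 230·5/8 + 170·1/4 + 60·1/8
 = 575/4 + 85/2 + 15/2
 = 775/4
Net = 775/4 - 117 = 307/4

76.75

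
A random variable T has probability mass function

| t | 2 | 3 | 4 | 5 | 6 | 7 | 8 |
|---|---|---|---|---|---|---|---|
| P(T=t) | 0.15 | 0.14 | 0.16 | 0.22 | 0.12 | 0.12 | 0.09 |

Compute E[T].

E[T] = Σ t·P(T=t)
 = 2·0.15 + 3·0.14 + 4·0.16 + 5·0.22 + 6·0.12 + 7·0.12 + 8·0.09
 = 0.3 + 0.42 + 0.64 + 1.1 + 0.72 + 0.84 + 0.72
 = 4.74

4.74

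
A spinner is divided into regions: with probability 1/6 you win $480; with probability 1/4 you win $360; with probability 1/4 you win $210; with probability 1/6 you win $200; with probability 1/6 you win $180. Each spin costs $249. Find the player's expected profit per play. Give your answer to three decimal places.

E[payout] = 480·1/6 + 360·1/4 + 210·1/4 + 200·1/6 + 180·1/6
 = 80 + 90 + 105/2 + 100/3 + 30
 = 1715/6
Net = 1715/6 - 249 = 221/6

36.833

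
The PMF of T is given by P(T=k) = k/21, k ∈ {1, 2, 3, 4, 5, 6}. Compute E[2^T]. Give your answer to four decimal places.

E[2^T] = Σ 2^t·P(T=t)
 = 2·1/21 + 4·2/21 + 8·1/7 + 16·4/21 + 32·5/21 + 64·2/7
 = 2/21 + 8/21 + 8/7 + 64/21 + 160/21 + 128/7
 = 214/7

30.5714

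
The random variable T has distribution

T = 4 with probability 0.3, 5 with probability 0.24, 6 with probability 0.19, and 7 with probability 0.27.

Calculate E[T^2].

30.87

E[T^2] = Σ t^2·P(T=t)
 = 16·0.3 + 25·0.24 + 36·0.19 + 49·0.27
 = 4.8 + 6 + 6.84 + 13.23
 = 30.87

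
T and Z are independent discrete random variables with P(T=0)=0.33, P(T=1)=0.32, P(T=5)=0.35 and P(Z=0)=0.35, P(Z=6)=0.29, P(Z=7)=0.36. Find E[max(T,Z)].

4.9845

E[max(T,Z)] = Σ_t Σ_z max(t,z) · P(T=t)P(Z=z)
 = 0·0.1155 + 6·0.0957 + 7·0.1188 + 1·0.112 + 6·0.0928 + 7·0.1152 + 5·0.1225 + 6·0.1015 + 7·0.126
 = 0 + 0.5742 + 0.8316 + 0.112 + 0.5568 + 0.8064 + 0.6125 + 0.609 + 0.882
 = 4.9845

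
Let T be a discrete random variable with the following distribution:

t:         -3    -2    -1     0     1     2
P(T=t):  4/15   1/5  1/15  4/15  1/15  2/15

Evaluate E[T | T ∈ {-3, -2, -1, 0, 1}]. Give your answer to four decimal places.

P(T ∈ {-3, -2, -1, 0, 1}) = 4/15 + 1/5 + 1/15 + 4/15 + 1/15 = 13/15.
E[T | T ∈ {-3, -2, -1, 0, 1}] = [(-3)·4/15 + (-2)·1/5 + (-1)·1/15 + 0·4/15 + 1·1/15] / (13/15)
 = -6/5 / (13/15)
 = -18/13

-1.3846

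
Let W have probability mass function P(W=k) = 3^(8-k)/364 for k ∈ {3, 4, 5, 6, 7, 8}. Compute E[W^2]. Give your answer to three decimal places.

E[W^2] = Σ w^2·P(W=w)
 = 9·243/364 + 16·81/364 + 25·27/364 + 36·9/364 + 49·3/364 + 64·1/364
 = 2187/364 + 324/91 + 675/364 + 81/91 + 21/52 + 16/91
 = 361/28

12.893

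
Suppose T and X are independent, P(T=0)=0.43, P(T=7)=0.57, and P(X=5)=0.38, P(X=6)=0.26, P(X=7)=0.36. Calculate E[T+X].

E[T+X] = Σ_t Σ_x (t+x) · P(T=t)P(X=x)
 = 5·0.1634 + 6·0.1118 + 7·0.1548 + 12·0.2166 + 13·0.1482 + 14·0.2052
 = 0.817 + 0.6708 + 1.0836 + 2.5992 + 1.9266 + 2.8728
 = 9.97

9.97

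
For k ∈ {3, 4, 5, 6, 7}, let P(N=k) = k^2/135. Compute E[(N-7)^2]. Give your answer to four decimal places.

3.1407

E[(N-7)^2] = Σ (n-7)^2·P(N=n)
 = 16·1/15 + 9·16/135 + 4·5/27 + 1·4/15 + 0·49/135
 = 16/15 + 16/15 + 20/27 + 4/15 + 0
 = 424/135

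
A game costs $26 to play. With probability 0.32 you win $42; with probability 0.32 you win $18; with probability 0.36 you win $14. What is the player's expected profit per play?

-1.76

E[payout] = 42·0.32 + 18·0.32 + 14·0.36
 = 13.44 + 5.76 + 5.04
 = 24.24
Net = 24.24 - 26 = -1.76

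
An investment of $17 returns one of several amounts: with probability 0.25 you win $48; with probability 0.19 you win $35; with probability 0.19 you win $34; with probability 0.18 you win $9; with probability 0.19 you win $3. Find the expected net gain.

E[payout] = 48·0.25 + 35·0.19 + 34·0.19 + 9·0.18 + 3·0.19
 = 12 + 6.65 + 6.46 + 1.62 + 0.57
 = 27.3
Net = 27.3 - 17 = 10.3

10.3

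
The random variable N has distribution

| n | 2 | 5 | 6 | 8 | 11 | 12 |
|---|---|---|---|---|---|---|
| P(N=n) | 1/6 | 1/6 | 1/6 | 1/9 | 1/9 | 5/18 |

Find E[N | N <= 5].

P(N <= 5) = 1/6 + 1/6 = 1/3.
E[N | N <= 5] = [2·1/6 + 5·1/6] / (1/3)
 = 7/6 / (1/3)
 = 7/2

3.5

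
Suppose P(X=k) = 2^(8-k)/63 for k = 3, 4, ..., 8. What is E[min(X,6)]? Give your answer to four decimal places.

E[min(X,6)] = Σ min(x,6)·P(X=x)
 = 3·32/63 + 4·16/63 + 5·8/63 + 6·4/63 + 6·2/63 + 6·1/63
 = 32/21 + 64/63 + 40/63 + 8/21 + 4/21 + 2/21
 = 242/63

3.8413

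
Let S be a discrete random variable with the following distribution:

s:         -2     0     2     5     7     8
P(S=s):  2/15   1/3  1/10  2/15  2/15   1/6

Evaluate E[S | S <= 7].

P(S <= 7) = 2/15 + 1/3 + 1/10 + 2/15 + 2/15 = 5/6.
E[S | S <= 7] = [(-2)·2/15 + 0·1/3 + 2·1/10 + 5·2/15 + 7·2/15] / (5/6)
 = 23/15 / (5/6)
 = 46/25

1.84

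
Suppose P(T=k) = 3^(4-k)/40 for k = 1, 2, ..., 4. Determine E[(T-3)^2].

2.95

E[(T-3)^2] = Σ (t-3)^2·P(T=t)
 = 4·27/40 + 1·9/40 + 0·3/40 + 1·1/40
 = 27/10 + 9/40 + 0 + 1/40
 = 59/20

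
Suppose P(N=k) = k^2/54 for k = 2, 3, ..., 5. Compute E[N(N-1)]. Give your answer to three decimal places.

13.963

E[N(N-1)] = Σ n(n-1)·P(N=n)
 = 2·2/27 + 6·1/6 + 12·8/27 + 20·25/54
 = 4/27 + 1 + 32/9 + 250/27
 = 377/27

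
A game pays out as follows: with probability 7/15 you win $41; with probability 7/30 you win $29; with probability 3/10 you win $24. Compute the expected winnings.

E[payout] = 41·7/15 + 29·7/30 + 24·3/10
 = 287/15 + 203/30 + 36/5
 = 331/10

33.1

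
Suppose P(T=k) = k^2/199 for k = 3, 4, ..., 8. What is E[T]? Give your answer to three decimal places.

E[T] = Σ t·P(T=t)
 = 3·9/199 + 4·16/199 + 5·25/199 + 6·36/199 + 7·49/199 + 8·64/199
 = 27/199 + 64/199 + 125/199 + 216/199 + 343/199 + 512/199
 = 1287/199

6.467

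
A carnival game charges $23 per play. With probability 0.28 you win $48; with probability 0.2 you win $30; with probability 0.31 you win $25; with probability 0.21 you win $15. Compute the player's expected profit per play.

7.34

E[payout] = 48·0.28 + 30·0.2 + 25·0.31 + 15·0.21
 = 13.44 + 6 + 7.75 + 3.15
 = 30.34
Net = 30.34 - 23 = 7.34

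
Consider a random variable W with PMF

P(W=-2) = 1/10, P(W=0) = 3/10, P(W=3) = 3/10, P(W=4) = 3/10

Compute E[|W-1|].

2.1

E[|W-1|] = Σ |w-1|·P(W=w)
 = 3·1/10 + 1·3/10 + 2·3/10 + 3·3/10
 = 3/10 + 3/10 + 3/5 + 9/10
 = 21/10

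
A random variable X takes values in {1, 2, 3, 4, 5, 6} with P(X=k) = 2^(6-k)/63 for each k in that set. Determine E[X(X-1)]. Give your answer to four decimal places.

E[X(X-1)] = Σ x(x-1)·P(X=x)
 = 0·32/63 + 2·16/63 + 6·8/63 + 12·4/63 + 20·2/63 + 30·1/63
 = 0 + 32/63 + 16/21 + 16/21 + 40/63 + 10/21
 = 22/7

3.1429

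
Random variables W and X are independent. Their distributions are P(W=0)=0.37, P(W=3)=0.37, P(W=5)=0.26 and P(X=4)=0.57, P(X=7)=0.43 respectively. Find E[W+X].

E[W+X] = Σ_w Σ_x (w+x) · P(W=w)P(X=x)
 = 4·0.2109 + 7·0.1591 + 7·0.2109 + 10·0.1591 + 9·0.1482 + 12·0.1118
 = 0.8436 + 1.1137 + 1.4763 + 1.591 + 1.3338 + 1.3416
 = 7.7

7.7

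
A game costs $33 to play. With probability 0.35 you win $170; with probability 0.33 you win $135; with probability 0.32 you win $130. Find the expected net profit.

E[payout] = 170·0.35 + 135·0.33 + 130·0.32
 = 59.5 + 44.55 + 41.6
 = 145.65
Net = 145.65 - 33 = 112.65

112.65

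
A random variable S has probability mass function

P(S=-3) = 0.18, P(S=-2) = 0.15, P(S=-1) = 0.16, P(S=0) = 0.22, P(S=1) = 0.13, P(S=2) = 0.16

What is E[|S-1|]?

E[|S-1|] = Σ |s-1|·P(S=s)
 = 4·0.18 + 3·0.15 + 2·0.16 + 1·0.22 + 0·0.13 + 1·0.16
 = 0.72 + 0.45 + 0.32 + 0.22 + 0 + 0.16
 = 1.87

1.87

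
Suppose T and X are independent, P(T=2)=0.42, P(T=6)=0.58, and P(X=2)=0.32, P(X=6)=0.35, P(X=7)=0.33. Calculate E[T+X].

9.37

E[T+X] = Σ_t Σ_x (t+x) · P(T=t)P(X=x)
 = 4·0.1344 + 8·0.147 + 9·0.1386 + 8·0.1856 + 12·0.203 + 13·0.1914
 = 0.5376 + 1.176 + 1.2474 + 1.4848 + 2.436 + 2.4882
 = 9.37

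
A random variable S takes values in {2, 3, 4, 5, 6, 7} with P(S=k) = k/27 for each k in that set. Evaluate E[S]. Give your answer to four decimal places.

E[S] = Σ s·P(S=s)
 = 2·2/27 + 3·1/9 + 4·4/27 + 5·5/27 + 6·2/9 + 7·7/27
 = 4/27 + 1/3 + 16/27 + 25/27 + 4/3 + 49/27
 = 139/27

5.1481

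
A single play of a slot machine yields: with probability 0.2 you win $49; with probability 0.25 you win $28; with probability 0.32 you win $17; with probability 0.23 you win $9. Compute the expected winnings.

24.31

E[payout] = 49·0.2 + 28·0.25 + 17·0.32 + 9·0.23
 = 9.8 + 7 + 5.44 + 2.07
 = 24.31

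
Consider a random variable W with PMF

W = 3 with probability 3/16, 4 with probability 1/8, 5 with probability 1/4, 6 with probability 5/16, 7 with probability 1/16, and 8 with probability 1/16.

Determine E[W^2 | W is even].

P(W is even) = 1/8 + 5/16 + 1/16 = 1/2.
E[W^2 | W is even] = [16·1/8 + 36·5/16 + 64·1/16] / (1/2)
 = 69/4 / (1/2)
 = 69/2

34.5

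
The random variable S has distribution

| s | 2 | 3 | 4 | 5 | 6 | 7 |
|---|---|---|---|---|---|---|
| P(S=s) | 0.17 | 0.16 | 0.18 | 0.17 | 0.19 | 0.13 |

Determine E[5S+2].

E[5S+2] = Σ (5s+2)·P(S=s)
 = 12·0.17 + 17·0.16 + 22·0.18 + 27·0.17 + 32·0.19 + 37·0.13
 = 2.04 + 2.72 + 3.96 + 4.59 + 6.08 + 4.81
 = 24.2

24.2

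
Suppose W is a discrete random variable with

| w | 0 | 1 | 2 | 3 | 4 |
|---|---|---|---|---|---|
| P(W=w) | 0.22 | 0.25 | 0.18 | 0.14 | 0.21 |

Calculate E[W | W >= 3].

P(W >= 3) = 0.14 + 0.21 = 0.35.
E[W | W >= 3] = [3·0.14 + 4·0.21] / 0.35
 = 1.26 / 0.35
 = 18/5

3.6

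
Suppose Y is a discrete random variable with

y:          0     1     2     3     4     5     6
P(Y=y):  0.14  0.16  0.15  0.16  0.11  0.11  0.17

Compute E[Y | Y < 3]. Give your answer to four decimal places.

P(Y < 3) = 0.14 + 0.16 + 0.15 = 0.45.
E[Y | Y < 3] = [0·0.14 + 1·0.16 + 2·0.15] / 0.45
 = 0.46 / 0.45
 = 46/45

1.0222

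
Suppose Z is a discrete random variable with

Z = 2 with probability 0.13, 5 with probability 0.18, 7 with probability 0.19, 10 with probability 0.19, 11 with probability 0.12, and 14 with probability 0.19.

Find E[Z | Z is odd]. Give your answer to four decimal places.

P(Z is odd) = 0.18 + 0.19 + 0.12 = 0.49.
E[Z | Z is odd] = [5·0.18 + 7·0.19 + 11·0.12] / 0.49
 = 3.55 / 0.49
 = 355/49

7.2449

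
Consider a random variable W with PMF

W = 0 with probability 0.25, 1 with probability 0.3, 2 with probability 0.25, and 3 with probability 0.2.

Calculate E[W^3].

E[W^3] = Σ w^3·P(W=w)
 = 0·0.25 + 1·0.3 + 8·0.25 + 27·0.2
 = 0 + 0.3 + 2 + 5.4
 = 7.7

7.7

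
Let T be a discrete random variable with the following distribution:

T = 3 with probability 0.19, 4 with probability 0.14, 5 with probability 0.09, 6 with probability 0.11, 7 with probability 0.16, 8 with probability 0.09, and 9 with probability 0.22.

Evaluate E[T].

6.06

E[T] = Σ t·P(T=t)
 = 3·0.19 + 4·0.14 + 5·0.09 + 6·0.11 + 7·0.16 + 8·0.09 + 9·0.22
 = 0.57 + 0.56 + 0.45 + 0.66 + 1.12 + 0.72 + 1.98
 = 6.06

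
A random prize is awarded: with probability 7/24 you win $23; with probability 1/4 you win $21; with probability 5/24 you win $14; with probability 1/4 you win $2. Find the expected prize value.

15.375

E[payout] = 23·7/24 + 21·1/4 + 14·5/24 + 2·1/4
 = 161/24 + 21/4 + 35/12 + 1/2
 = 123/8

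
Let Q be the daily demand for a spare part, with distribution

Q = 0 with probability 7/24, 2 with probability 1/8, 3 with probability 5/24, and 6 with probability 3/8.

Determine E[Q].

E[Q] = Σ q·P(Q=q)
 = 0·7/24 + 2·1/8 + 3·5/24 + 6·3/8
 = 0 + 1/4 + 5/8 + 9/4
 = 25/8

3.125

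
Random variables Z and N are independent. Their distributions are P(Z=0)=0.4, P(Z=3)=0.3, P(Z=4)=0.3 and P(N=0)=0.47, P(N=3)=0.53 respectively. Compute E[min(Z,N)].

0.954

E[min(Z,N)] = Σ_z Σ_n min(z,n) · P(Z=z)P(N=n)
 = 0·0.188 + 0·0.212 + 0·0.141 + 3·0.159 + 0·0.141 + 3·0.159
 = 0 + 0 + 0 + 0.477 + 0 + 0.477
 = 0.954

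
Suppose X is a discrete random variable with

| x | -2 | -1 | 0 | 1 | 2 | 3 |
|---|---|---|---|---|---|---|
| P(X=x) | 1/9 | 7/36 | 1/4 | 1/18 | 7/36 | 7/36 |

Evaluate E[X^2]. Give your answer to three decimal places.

E[X^2] = Σ x^2·P(X=x)
 = 4·1/9 + 1·7/36 + 0·1/4 + 1·1/18 + 4·7/36 + 9·7/36
 = 4/9 + 7/36 + 0 + 1/18 + 7/9 + 7/4
 = 29/9

3.222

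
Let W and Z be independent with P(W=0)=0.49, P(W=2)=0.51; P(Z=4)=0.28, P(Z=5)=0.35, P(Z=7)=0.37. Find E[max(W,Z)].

5.46

E[max(W,Z)] = Σ_w Σ_z max(w,z) · P(W=w)P(Z=z)
 = 4·0.1372 + 5·0.1715 + 7·0.1813 + 4·0.1428 + 5·0.1785 + 7·0.1887
 = 0.5488 + 0.8575 + 1.2691 + 0.5712 + 0.8925 + 1.3209
 = 5.46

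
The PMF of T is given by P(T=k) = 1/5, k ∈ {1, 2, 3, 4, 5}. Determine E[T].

E[T] = Σ t·P(T=t)
 = 1·1/5 + 2·1/5 + 3·1/5 + 4·1/5 + 5·1/5
 = 1/5 + 2/5 + 3/5 + 4/5 + 1
 = 3

3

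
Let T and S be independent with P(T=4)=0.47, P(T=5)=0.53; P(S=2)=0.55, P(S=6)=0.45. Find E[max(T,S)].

E[max(T,S)] = Σ_t Σ_s max(t,s) · P(T=t)P(S=s)
 = 4·0.2585 + 6·0.2115 + 5·0.2915 + 6·0.2385
 = 1.034 + 1.269 + 1.4575 + 1.431
 = 5.1915

5.1915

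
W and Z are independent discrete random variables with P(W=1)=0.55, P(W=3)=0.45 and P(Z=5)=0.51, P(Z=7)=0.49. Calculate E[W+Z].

7.88

E[W+Z] = Σ_w Σ_z (w+z) · P(W=w)P(Z=z)
 = 6·0.2805 + 8·0.2695 + 8·0.2295 + 10·0.2205
 = 1.683 + 2.156 + 1.836 + 2.205
 = 7.88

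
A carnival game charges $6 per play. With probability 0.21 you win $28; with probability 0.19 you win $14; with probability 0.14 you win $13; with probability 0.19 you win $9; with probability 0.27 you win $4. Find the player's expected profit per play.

E[payout] = 28·0.21 + 14·0.19 + 13·0.14 + 9·0.19 + 4·0.27
 = 5.88 + 2.66 + 1.82 + 1.71 + 1.08
 = 13.15
Net = 13.15 - 6 = 7.15

7.15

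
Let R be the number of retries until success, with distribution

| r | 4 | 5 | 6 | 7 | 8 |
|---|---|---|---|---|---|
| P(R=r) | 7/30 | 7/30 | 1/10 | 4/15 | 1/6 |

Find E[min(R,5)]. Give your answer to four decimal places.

4.7667

E[min(R,5)] = Σ min(r,5)·P(R=r)
 = 4·7/30 + 5·7/30 + 5·1/10 + 5·4/15 + 5·1/6
 = 14/15 + 7/6 + 1/2 + 4/3 + 5/6
 = 143/30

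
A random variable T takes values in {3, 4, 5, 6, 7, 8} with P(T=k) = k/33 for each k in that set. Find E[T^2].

39

E[T^2] = Σ t^2·P(T=t)
 = 9·1/11 + 16·4/33 + 25·5/33 + 36·2/11 + 49·7/33 + 64·8/33
 = 9/11 + 64/33 + 125/33 + 72/11 + 343/33 + 512/33
 = 39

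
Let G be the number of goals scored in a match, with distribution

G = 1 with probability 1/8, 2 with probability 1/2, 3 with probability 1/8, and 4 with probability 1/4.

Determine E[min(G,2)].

E[min(G,2)] = Σ min(g,2)·P(G=g)
 = 1·1/8 + 2·1/2 + 2·1/8 + 2·1/4
 = 1/8 + 1 + 1/4 + 1/2
 = 15/8

1.875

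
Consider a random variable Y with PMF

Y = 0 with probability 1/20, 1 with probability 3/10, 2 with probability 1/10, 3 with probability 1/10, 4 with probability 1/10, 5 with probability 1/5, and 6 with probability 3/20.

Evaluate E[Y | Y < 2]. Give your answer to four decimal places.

P(Y < 2) = 1/20 + 3/10 = 7/20.
E[Y | Y < 2] = [0·1/20 + 1·3/10] / (7/20)
 = 3/10 / (7/20)
 = 6/7

0.8571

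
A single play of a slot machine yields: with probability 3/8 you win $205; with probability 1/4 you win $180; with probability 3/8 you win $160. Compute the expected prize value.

181.875

E[payout] = 205·3/8 + 180·1/4 + 160·3/8
 = 615/8 + 45 + 60
 = 1455/8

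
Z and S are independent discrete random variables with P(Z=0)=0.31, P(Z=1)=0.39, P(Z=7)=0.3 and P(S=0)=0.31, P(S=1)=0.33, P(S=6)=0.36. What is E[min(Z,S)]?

1.0161

E[min(Z,S)] = Σ_z Σ_s min(z,s) · P(Z=z)P(S=s)
 = 0·0.0961 + 0·0.1023 + 0·0.1116 + 0·0.1209 + 1·0.1287 + 1·0.1404 + 0·0.093 + 1·0.099 + 6·0.108
 = 0 + 0 + 0 + 0 + 0.1287 + 0.1404 + 0 + 0.099 + 0.648
 = 1.0161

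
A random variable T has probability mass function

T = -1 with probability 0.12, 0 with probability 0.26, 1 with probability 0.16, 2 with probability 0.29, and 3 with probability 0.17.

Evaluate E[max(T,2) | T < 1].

2

P(T < 1) = 0.12 + 0.26 = 0.38.
E[max(T,2) | T < 1] = [2·0.12 + 2·0.26] / 0.38
 = 0.76 / 0.38
 = 2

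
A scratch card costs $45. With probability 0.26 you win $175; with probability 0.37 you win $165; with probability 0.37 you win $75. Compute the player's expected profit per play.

E[payout] = 175·0.26 + 165·0.37 + 75·0.37
 = 45.5 + 61.05 + 27.75
 = 134.3
Net = 134.3 - 45 = 89.3

89.3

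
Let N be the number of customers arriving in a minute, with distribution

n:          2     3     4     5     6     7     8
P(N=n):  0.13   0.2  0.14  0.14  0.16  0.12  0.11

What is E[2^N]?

62.6

E[2^N] = Σ 2^n·P(N=n)
 = 4·0.13 + 8·0.2 + 16·0.14 + 32·0.14 + 64·0.16 + 128·0.12 + 256·0.11
 = 0.52 + 1.6 + 2.24 + 4.48 + 10.24 + 15.36 + 28.16
 = 62.6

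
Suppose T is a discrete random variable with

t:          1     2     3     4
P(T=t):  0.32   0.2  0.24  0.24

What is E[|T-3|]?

1.08

E[|T-3|] = Σ |t-3|·P(T=t)
 = 2·0.32 + 1·0.2 + 0·0.24 + 1·0.24
 = 0.64 + 0.2 + 0 + 0.24
 = 1.08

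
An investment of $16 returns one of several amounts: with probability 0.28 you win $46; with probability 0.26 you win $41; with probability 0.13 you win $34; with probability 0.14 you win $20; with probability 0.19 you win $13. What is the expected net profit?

17.23

E[payout] = 46·0.28 + 41·0.26 + 34·0.13 + 20·0.14 + 13·0.19
 = 12.88 + 10.66 + 4.42 + 2.8 + 2.47
 = 33.23
Net = 33.23 - 16 = 17.23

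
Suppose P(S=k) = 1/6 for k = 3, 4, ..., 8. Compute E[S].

5.5

E[S] = Σ s·P(S=s)
 = 3·1/6 + 4·1/6 + 5·1/6 + 6·1/6 + 7·1/6 + 8·1/6
 = 1/2 + 2/3 + 5/6 + 1 + 7/6 + 4/3
 = 11/2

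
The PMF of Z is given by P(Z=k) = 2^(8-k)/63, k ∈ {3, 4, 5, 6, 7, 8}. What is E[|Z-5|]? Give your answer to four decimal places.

1.4444

E[|Z-5|] = Σ |z-5|·P(Z=z)
 = 2·32/63 + 1·16/63 + 0·8/63 + 1·4/63 + 2·2/63 + 3·1/63
 = 64/63 + 16/63 + 0 + 4/63 + 4/63 + 1/21
 = 13/9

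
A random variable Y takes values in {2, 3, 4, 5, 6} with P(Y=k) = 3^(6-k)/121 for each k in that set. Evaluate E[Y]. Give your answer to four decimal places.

E[Y] = Σ y·P(Y=y)
 = 2·81/121 + 3·27/121 + 4·9/121 + 5·3/121 + 6·1/121
 = 162/121 + 81/121 + 36/121 + 15/121 + 6/121
 = 300/121

2.4793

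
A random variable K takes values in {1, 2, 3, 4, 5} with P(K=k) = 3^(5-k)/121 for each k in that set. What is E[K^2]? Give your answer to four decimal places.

2.8347

E[K^2] = Σ k^2·P(K=k)
 = 1·81/121 + 4·27/121 + 9·9/121 + 16·3/121 + 25·1/121
 = 81/121 + 108/121 + 81/121 + 48/121 + 25/121
 = 343/121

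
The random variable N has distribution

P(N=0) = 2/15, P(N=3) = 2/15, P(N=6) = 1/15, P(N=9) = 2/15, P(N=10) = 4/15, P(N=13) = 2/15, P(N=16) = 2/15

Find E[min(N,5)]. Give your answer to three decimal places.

E[min(N,5)] = Σ min(n,5)·P(N=n)
 = 0·2/15 + 3·2/15 + 5·1/15 + 5·2/15 + 5·4/15 + 5·2/15 + 5·2/15
 = 0 + 2/5 + 1/3 + 2/3 + 4/3 + 2/3 + 2/3
 = 61/15

4.067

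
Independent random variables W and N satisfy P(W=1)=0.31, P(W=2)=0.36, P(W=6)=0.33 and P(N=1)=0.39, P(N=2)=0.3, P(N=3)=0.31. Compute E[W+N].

4.93

E[W+N] = Σ_w Σ_n (w+n) · P(W=w)P(N=n)
 = 2·0.1209 + 3·0.093 + 4·0.0961 + 3·0.1404 + 4·0.108 + 5·0.1116 + 7·0.1287 + 8·0.099 + 9·0.1023
 = 0.2418 + 0.279 + 0.3844 + 0.4212 + 0.432 + 0.558 + 0.9009 + 0.792 + 0.9207
 = 4.93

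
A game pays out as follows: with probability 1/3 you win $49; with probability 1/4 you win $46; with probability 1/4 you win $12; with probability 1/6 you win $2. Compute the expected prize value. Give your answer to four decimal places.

31.1667

E[payout] = 49·1/3 + 46·1/4 + 12·1/4 + 2·1/6
 = 49/3 + 23/2 + 3 + 1/3
 = 187/6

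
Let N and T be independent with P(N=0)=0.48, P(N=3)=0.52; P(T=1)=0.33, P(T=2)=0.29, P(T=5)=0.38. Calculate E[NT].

E[NT] = Σ_n Σ_t nt · P(N=n)P(T=t)
 = 0·0.1584 + 0·0.1392 + 0·0.1824 + 3·0.1716 + 6·0.1508 + 15·0.1976
 = 0 + 0 + 0 + 0.5148 + 0.9048 + 2.964
 = 4.3836

4.3836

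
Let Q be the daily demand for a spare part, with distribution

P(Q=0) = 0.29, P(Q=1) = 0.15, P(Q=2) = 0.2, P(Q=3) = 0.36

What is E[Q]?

1.63

E[Q] = Σ q·P(Q=q)
 = 0·0.29 + 1·0.15 + 2·0.2 + 3·0.36
 = 0 + 0.15 + 0.4 + 1.08
 = 1.63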